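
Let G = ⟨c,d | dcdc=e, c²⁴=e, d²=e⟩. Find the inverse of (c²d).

The order of (c²d) is 2 (smallest k with (c²d)ᵏ = e), so (c²d)⁻¹ = (c²d)¹ = c²d.
Check: (c²d) · (c²d) → (c²d) · c² = d;   d · d = e, giving e as required.

Answer: c²d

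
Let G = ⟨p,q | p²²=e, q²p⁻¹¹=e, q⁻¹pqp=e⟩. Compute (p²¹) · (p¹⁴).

Compute (p²¹) · (p¹⁴) by multiplying left to right and reducing via the relations at each step:
  (p²¹) · p¹⁴ = p¹³

Answer: p¹³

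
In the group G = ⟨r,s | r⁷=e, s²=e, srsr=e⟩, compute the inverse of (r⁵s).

The order of (r⁵s) is 2 (smallest k with (r⁵s)ᵏ = e), so (r⁵s)⁻¹ = (r⁵s)¹ = r⁵s.
Check: (r⁵s) · (r⁵s) → (r⁵s) · r⁵ = s;   s · s = e, giving e as required.

Answer: r⁵s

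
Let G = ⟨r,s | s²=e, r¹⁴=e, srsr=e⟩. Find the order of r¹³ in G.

Compute successive powers until reaching e:
  (r¹³)¹ = r¹³, (r¹³)² = r¹², (r¹³)³ = r¹¹, (r¹³)⁴ = r¹⁰, (r¹³)⁵ = r⁹, (r¹³)⁶ = r⁸, (r¹³)⁷ = r⁷, (r¹³)⁸ = r⁶, (r¹³)⁹ = r⁵, (r¹³)¹⁰ = r⁴, (r¹³)¹¹ = r³, (r¹³)¹² = r², (r¹³)¹³ = r, (r¹³)¹⁴ = e.
The smallest positive k with (r¹³)ᵏ = e is 14.

Answer: 14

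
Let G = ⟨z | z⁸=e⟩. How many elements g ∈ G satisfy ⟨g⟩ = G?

G is cyclic of order 8. An element generates G iff its order is 8, and a cyclic group of order 8 has exactly φ(8) = 4 such elements.

Answer: 4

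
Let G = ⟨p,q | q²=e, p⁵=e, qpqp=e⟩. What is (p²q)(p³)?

Compute (p²q) · (p³) by multiplying left to right and reducing via the relations at each step:
  (p²q) · p³ = p⁴q

Answer: p⁴q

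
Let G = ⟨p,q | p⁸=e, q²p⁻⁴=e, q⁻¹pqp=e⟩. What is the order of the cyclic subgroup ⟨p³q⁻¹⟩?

|⟨p³q⁻¹⟩| equals the order of p³q⁻¹. Compute successive powers until reaching e:
  (p³q⁻¹)¹ = p³q⁻¹, (p³q⁻¹)² = p⁴, (p³q⁻¹)³ = p³q, (p³q⁻¹)⁴ = e.
The smallest positive k with (p³q⁻¹)ᵏ = e is 4, so |⟨p³q⁻¹⟩| = 4.

Answer: 4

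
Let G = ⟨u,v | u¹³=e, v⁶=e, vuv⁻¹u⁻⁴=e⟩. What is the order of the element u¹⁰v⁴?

Compute successive powers until reaching e:
  (u¹⁰v⁴)¹ = u¹⁰v⁴, (u¹⁰v⁴)² = u⁹v², (u¹⁰v⁴)³ = e.
The smallest positive k with (u¹⁰v⁴)ᵏ = e is 3.

Answer: 3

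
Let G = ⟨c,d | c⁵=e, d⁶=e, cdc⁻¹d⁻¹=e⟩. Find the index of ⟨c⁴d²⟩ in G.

First find ord(c⁴d²) by computing successive powers:
  (c⁴d²)¹ = c⁴d², (c⁴d²)² = c³d⁴, (c⁴d²)³ = c², (c⁴d²)⁴ = cd², (c⁴d²)⁵ = d⁴, (c⁴d²)⁶ = c⁴, (c⁴d²)⁷ = c³d², (c⁴d²)⁸ = c²d⁴, (c⁴d²)⁹ = c, (c⁴d²)¹⁰ = d², (c⁴d²)¹¹ = c⁴d⁴, (c⁴d²)¹² = c³, (c⁴d²)¹³ = c²d², (c⁴d²)¹⁴ = cd⁴, (c⁴d²)¹⁵ = e.
So |⟨c⁴d²⟩| = ord(c⁴d²) = 15. With |G| = 30, by Lagrange [G : ⟨c⁴d²⟩] = 30/15 = 2.

Answer: 2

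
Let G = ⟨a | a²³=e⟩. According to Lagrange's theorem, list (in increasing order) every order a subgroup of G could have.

|G| = 23 = 23. By Lagrange's theorem the order of any subgroup divides 23; the divisors of 23 are 1, 23.

Answer: 1, 23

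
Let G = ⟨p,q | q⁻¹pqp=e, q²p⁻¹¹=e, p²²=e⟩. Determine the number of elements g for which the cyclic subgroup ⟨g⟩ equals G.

⟨g⟩ = G would require ord(g) = |G| = 44, but the maximum element order in G is 22 < 44. So G is not cyclic and no single element generates it: the count is 0.

Answer: 0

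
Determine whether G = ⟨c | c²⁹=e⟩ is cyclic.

|G| = 29. The element c has order 29 (its powers give 29 distinct elements), so ⟨c⟩ = G and G is cyclic.

Answer: Yes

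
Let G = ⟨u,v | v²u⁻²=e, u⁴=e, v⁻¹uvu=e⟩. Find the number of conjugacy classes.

The conjugacy classes (representative and size) are:
  [e] (size 1), [u³] (size 2), [u²] (size 1), [v⁻¹] (size 2), [uv⁻¹] (size 2).
Class equation: 1 + 2 + 1 + 2 + 2 = 8 = |G|. So G has 5 conjugacy classes.

Answer: 5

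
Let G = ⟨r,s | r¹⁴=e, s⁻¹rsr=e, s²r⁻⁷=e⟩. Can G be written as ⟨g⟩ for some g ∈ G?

Every cyclic group is abelian. But r·s = rs while s·r = r⁶s⁻¹, so r·s ≠ s·r and G is not abelian. Hence G is not cyclic.

Answer: No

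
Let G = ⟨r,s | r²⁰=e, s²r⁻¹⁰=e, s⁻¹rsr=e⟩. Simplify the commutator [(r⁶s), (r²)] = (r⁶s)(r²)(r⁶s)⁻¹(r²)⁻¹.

[(r⁶s), (r²)] = (r⁶s)·(r²)·(r⁶s)⁻¹·(r²)⁻¹.
  (r⁶s) · (r²) = r⁴s
  (r⁴s) · (r⁶s⁻¹) = r¹⁸
  (r¹⁸) · (r¹⁸) = r¹⁶

Answer: r¹⁶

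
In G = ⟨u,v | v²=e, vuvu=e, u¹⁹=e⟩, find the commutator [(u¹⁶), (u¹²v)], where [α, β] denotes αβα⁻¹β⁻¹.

[(u¹⁶), (u¹²v)] = (u¹⁶)·(u¹²v)·(u¹⁶)⁻¹·(u¹²v)⁻¹.
  (u¹⁶) · (u¹²v) = u⁹v
  (u⁹v) · (u³) = u⁶v
  (u⁶v) · (u¹²v) = u¹³

Answer: u¹³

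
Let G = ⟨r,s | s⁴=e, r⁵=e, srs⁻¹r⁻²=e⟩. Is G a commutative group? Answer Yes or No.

r·s = rs but s·r = r²s, so r·s ≠ s·r and G is not abelian.

Answer: No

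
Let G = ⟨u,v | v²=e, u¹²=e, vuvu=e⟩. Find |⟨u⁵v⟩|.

|⟨u⁵v⟩| equals the order of u⁵v. Compute successive powers until reaching e:
  (u⁵v)¹ = u⁵v, (u⁵v)² = e.
The smallest positive k with (u⁵v)ᵏ = e is 2, so |⟨u⁵v⟩| = 2.

Answer: 2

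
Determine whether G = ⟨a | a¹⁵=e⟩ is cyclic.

|G| = 15. The element a has order 15 (its powers give 15 distinct elements), so ⟨a⟩ = G and G is cyclic.

Answer: Yes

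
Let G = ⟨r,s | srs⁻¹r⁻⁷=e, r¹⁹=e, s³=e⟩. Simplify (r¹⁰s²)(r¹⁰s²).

Compute (r¹⁰s²) · (r¹⁰s²) by multiplying left to right and reducing via the relations at each step:
  (r¹⁰s²) · r¹⁰ = r⁶s²
  (r⁶s²) · s² = r⁶s

Answer: r⁶s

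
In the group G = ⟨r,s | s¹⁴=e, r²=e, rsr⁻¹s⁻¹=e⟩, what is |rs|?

Compute successive powers until reaching e:
  (rs)¹ = rs, (rs)² = s², (rs)³ = rs³, (rs)⁴ = s⁴, (rs)⁵ = rs⁵, (rs)⁶ = s⁶, (rs)⁷ = rs⁷, (rs)⁸ = s⁸, (rs)⁹ = rs⁹, (rs)¹⁰ = s¹⁰, (rs)¹¹ = rs¹¹, (rs)¹² = s¹², (rs)¹³ = rs¹³, (rs)¹⁴ = e.
The smallest positive k with (rs)ᵏ = e is 14.

Answer: 14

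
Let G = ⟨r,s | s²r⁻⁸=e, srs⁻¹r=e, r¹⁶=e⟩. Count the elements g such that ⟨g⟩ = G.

⟨g⟩ = G would require ord(g) = |G| = 32, but the maximum element order in G is 16 < 32. So G is not cyclic and no single element generates it: the count is 0.

Answer: 0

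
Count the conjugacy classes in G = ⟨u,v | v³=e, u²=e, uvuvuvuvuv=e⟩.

The conjugacy classes (representative and size) are:
  [e] (size 1), [uvuv²uvuv²u] (size 15), [vuvuv²u] (size 20), [uv²uv²u] (size 12), [v²uvuv²] (size 12).
Class equation: 1 + 15 + 20 + 12 + 12 = 60 = |G|. So G has 5 conjugacy classes.

Answer: 5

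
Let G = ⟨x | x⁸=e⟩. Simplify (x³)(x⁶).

Compute (x³) · (x⁶) by multiplying left to right and reducing via the relations at each step:
  (x³) · x⁶ = x

Answer: x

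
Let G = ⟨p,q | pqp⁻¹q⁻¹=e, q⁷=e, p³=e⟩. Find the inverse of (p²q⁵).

The order of (p²q⁵) is 21 (smallest k with (p²q⁵)ᵏ = e), so (p²q⁵)⁻¹ = (p²q⁵)²⁰ = pq².
Check: (p²q⁵) · (pq²) → (p²q⁵) · p = q⁵;   (q⁵) · q² = e, giving e as required.

Answer: pq²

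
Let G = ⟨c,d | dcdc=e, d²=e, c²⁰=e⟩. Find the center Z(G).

An element z ∈ Z(G) iff z commutes with every generator.
For example c¹⁰ is central: (c¹⁰)·c = c¹¹ = c·(c¹⁰); (c¹⁰)·d = c¹⁰d = d·(c¹⁰).
Whereas c ∉ Z(G) since c·d = cd ≠ c¹⁹d = d·c.
Checking each of the 40 elements this way gives Z(G) = {e, c¹⁰}, of order 2.

Answer: {e, c¹⁰}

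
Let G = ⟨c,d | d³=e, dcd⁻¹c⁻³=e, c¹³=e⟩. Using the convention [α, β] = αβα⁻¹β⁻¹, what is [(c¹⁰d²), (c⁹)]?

[(c¹⁰d²), (c⁹)] = (c¹⁰d²)·(c⁹)·(c¹⁰d²)⁻¹·(c⁹)⁻¹.
  (c¹⁰d²) · (c⁹) = d²
  (d²) · (c⁹d) = c³
  (c³) · (c⁴) = c⁷

Answer: c⁷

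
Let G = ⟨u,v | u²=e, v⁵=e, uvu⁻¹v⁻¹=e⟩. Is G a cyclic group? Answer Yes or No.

|G| = 10. The element uv has order 10 (its powers give 10 distinct elements), so ⟨uv⟩ = G and G is cyclic.

Answer: Yes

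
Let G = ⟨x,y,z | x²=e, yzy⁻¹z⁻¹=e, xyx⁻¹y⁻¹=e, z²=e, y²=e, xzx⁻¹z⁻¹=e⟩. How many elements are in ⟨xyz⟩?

|⟨xyz⟩| equals the order of xyz. Compute successive powers until reaching e:
  (xyz)¹ = xyz, (xyz)² = e.
The smallest positive k with (xyz)ᵏ = e is 2, so |⟨xyz⟩| = 2.

Answer: 2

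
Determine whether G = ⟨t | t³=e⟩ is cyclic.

|G| = 3. The element t has order 3 (its powers give 3 distinct elements), so ⟨t⟩ = G and G is cyclic.

Answer: Yes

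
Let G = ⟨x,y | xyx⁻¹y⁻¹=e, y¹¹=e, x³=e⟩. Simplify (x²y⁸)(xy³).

Compute (x²y⁸) · (xy³) by multiplying left to right and reducing via the relations at each step:
  (x²y⁸) · x = y⁸
  (y⁸) · y³ = e

Answer: e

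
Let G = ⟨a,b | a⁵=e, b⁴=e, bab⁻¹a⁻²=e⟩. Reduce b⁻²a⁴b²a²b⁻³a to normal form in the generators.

Multiply left to right, reducing at each step:
  (b²) · a⁴ = ab²
  (ab²) · b² = a
  a · a² = a³
  (a³) · b⁻³ = a³b
  (a³b) · a = b

Answer: b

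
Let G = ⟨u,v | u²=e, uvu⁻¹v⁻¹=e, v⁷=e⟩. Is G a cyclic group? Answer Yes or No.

|G| = 14. The element uv has order 14 (its powers give 14 distinct elements), so ⟨uv⟩ = G and G is cyclic.

Answer: Yes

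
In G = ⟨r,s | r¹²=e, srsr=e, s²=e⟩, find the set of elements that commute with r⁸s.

⟨r⁸s⟩ ⊆ C_G(r⁸s) since powers of r⁸s commute with r⁸s; so |C_G(r⁸s)| ≥ |⟨r⁸s⟩| = 2.
By orbit–stabilizer, |C_G(r⁸s)| = |G| / |conj. class of r⁸s| = 24 / 6 = 4.
The 4 elements commuting with r⁸s are {e, r⁶, r²s, r⁸s}.

Answer: {e, r⁶, r²s, r⁸s}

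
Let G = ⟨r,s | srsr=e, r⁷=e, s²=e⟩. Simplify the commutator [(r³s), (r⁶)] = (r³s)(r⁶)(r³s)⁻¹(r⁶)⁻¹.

[(r³s), (r⁶)] = (r³s)·(r⁶)·(r³s)⁻¹·(r⁶)⁻¹.
  (r³s) · (r⁶) = r⁴s
  (r⁴s) · (r³s) = r
  r · r = r²

Answer: r²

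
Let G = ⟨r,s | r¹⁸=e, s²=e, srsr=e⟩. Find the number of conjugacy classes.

The conjugacy classes (representative and size) are:
  [e] (size 1), [r] (size 2), [r²] (size 2), [r³] (size 2), [r¹⁴] (size 2), [r⁵] (size 2), [r¹²] (size 2), [r⁷] (size 2), [r¹⁰] (size 2), [r⁹] (size 1), [r¹⁰s] (size 9), [rs] (size 9).
Class equation: 1 + 2 + 2 + 2 + 2 + 2 + 2 + 2 + 2 + 1 + 9 + 9 = 36 = |G|. So G has 12 conjugacy classes.

Answer: 12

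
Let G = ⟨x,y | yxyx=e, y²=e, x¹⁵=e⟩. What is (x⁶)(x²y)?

Compute (x⁶) · (x²y) by multiplying left to right and reducing via the relations at each step:
  (x⁶) · x² = x⁸
  (x⁸) · y = x⁸y

Answer: x⁸y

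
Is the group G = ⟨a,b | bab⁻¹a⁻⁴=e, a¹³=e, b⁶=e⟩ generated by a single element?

Every cyclic group is abelian. But a·b = ab while b·a = a⁴b, so a·b ≠ b·a and G is not abelian. Hence G is not cyclic.

Answer: No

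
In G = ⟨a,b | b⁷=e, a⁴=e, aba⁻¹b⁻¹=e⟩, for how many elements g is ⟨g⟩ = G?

G is cyclic of order 28. An element generates G iff its order is 28, and a cyclic group of order 28 has exactly φ(28) = 12 such elements.

Answer: 12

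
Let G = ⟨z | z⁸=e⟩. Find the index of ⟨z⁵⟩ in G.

First find ord(z⁵) by computing successive powers:
  (z⁵)¹ = z⁵, (z⁵)² = z², (z⁵)³ = z⁷, (z⁵)⁴ = z⁴, (z⁵)⁵ = z, (z⁵)⁶ = z⁶, (z⁵)⁷ = z³, (z⁵)⁸ = e.
So |⟨z⁵⟩| = ord(z⁵) = 8. With |G| = 8, by Lagrange [G : ⟨z⁵⟩] = 8/8 = 1.

Answer: 1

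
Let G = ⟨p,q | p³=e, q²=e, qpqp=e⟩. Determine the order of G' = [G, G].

G' = [G, G] is generated by all commutators. The generator-pair commutators are: [p, q] = p².
The subgroup they normally generate is {e, p, p²}, of order 3.
Check: |G/G'| = 6/3 = 2 is the order of the abelianisation.

Answer: 3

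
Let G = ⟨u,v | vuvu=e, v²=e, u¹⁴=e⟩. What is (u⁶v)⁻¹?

The order of (u⁶v) is 2 (smallest k with (u⁶v)ᵏ = e), so (u⁶v)⁻¹ = (u⁶v)¹ = u⁶v.
Check: (u⁶v) · (u⁶v) → (u⁶v) · u⁶ = v;   v · v = e, giving e as required.

Answer: u⁶v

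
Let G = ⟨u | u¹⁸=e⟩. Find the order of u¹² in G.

Compute successive powers until reaching e:
  (u¹²)¹ = u¹², (u¹²)² = u⁶, (u¹²)³ = e.
The smallest positive k with (u¹²)ᵏ = e is 3.

Answer: 3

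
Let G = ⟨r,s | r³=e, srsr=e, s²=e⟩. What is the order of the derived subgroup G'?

G' = [G, G] is generated by all commutators. The generator-pair commutators are: [r, s] = r².
The subgroup they normally generate is {e, r, r²}, of order 3.
Check: |G/G'| = 6/3 = 2 is the order of the abelianisation.

Answer: 3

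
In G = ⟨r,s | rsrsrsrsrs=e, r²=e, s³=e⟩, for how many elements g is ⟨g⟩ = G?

⟨g⟩ = G would require ord(g) = |G| = 60, but the maximum element order in G is 5 < 60. So G is not cyclic and no single element generates it: the count is 0.

Answer: 0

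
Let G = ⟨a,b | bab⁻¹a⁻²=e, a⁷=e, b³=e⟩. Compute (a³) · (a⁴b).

Compute (a³) · (a⁴b) by multiplying left to right and reducing via the relations at each step:
  (a³) · a⁴ = e
  e · b = b

Answer: b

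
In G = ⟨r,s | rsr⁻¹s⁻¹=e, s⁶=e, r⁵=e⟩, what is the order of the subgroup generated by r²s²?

|⟨r²s²⟩| equals the order of r²s². Compute successive powers until reaching e:
  (r²s²)¹ = r²s², (r²s²)² = r⁴s⁴, (r²s²)³ = r, (r²s²)⁴ = r³s², (r²s²)⁵ = s⁴, (r²s²)⁶ = r², (r²s²)⁷ = r⁴s², (r²s²)⁸ = rs⁴, (r²s²)⁹ = r³, (r²s²)¹⁰ = s², (r²s²)¹¹ = r²s⁴, (r²s²)¹² = r⁴, (r²s²)¹³ = rs², (r²s²)¹⁴ = r³s⁴, (r²s²)¹⁵ = e.
The smallest positive k with (r²s²)ᵏ = e is 15, so |⟨r²s²⟩| = 15.

Answer: 15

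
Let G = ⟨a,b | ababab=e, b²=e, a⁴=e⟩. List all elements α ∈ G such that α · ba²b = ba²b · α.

⟨ba²b⟩ ⊆ C_G(ba²b) since powers of ba²b commute with ba²b; so |C_G(ba²b)| ≥ |⟨ba²b⟩| = 2.
By orbit–stabilizer, |C_G(ba²b)| = |G| / |conj. class of ba²b| = 24 / 3 = 8.
The 8 elements commuting with ba²b are {e, a², aba, aba³, a³ba, a³ba³, ba²b, a²ba²b}.

Answer: {e, a², aba, aba³, a³ba, a³ba³, ba²b, a²ba²b}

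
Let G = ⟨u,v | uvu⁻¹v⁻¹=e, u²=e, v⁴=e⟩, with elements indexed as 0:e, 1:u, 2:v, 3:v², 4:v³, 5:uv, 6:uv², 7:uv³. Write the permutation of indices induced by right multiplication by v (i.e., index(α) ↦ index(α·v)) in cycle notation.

(0 2 3 4)(1 5 6 7)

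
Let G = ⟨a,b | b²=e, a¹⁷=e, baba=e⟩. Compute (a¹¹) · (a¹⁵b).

Compute (a¹¹) · (a¹⁵b) by multiplying left to right and reducing via the relations at each step:
  (a¹¹) · a¹⁵ = a⁹
  (a⁹) · b = a⁹b

Answer: a⁹b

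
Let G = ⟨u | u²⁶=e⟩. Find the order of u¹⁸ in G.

Compute successive powers until reaching e:
  (u¹⁸)¹ = u¹⁸, (u¹⁸)² = u¹⁰, (u¹⁸)³ = u², (u¹⁸)⁴ = u²⁰, (u¹⁸)⁵ = u¹², (u¹⁸)⁶ = u⁴, (u¹⁸)⁷ = u²², (u¹⁸)⁸ = u¹⁴, (u¹⁸)⁹ = u⁶, (u¹⁸)¹⁰ = u²⁴, (u¹⁸)¹¹ = u¹⁶, (u¹⁸)¹² = u⁸, (u¹⁸)¹³ = e.
The smallest positive k with (u¹⁸)ᵏ = e is 13.

Answer: 13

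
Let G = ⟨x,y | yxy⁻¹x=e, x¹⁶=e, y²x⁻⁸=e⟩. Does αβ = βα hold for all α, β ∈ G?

x·y = xy but y·x = x⁷y⁻¹, so x·y ≠ y·x and G is not abelian.

Answer: No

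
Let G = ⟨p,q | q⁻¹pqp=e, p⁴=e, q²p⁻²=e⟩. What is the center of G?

An element z ∈ Z(G) iff z commutes with every generator.
For example p² is central: (p²)·p = p³ = p·(p²); (p²)·q = q⁻¹ = q·(p²).
Whereas p ∉ Z(G) since p·q = pq ≠ pq⁻¹ = q·p.
Checking each of the 8 elements this way gives Z(G) = {e, p²}, of order 2.

Answer: {e, p²}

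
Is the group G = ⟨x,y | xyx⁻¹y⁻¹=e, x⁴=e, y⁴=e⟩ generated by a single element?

|G| = 16, but the maximum element order in G is 4 < 16. No single element generates all of G, so G is not cyclic.

Answer: No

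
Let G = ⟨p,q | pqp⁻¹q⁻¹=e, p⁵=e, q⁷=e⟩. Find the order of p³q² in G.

Compute successive powers until reaching e:
  (p³q²)¹ = p³q², (p³q²)² = pq⁴, (p³q²)³ = p⁴q⁶, (p³q²)⁴ = p²q, (p³q²)⁵ = q³, (p³q²)⁶ = p³q⁵, (p³q²)⁷ = p, (p³q²)⁸ = p⁴q², (p³q²)⁹ = p²q⁴, (p³q²)¹⁰ = q⁶, (p³q²)¹¹ = p³q, (p³q²)¹² = pq³, (p³q²)¹³ = p⁴q⁵, (p³q²)¹⁴ = p², (p³q²)¹⁵ = q², (p³q²)¹⁶ = p³q⁴, (p³q²)¹⁷ = pq⁶, (p³q²)¹⁸ = p⁴q, (p³q²)¹⁹ = p²q³, (p³q²)²⁰ = q⁵, (p³q²)²¹ = p³, (p³q²)²² = pq², (p³q²)²³ = p⁴q⁴, (p³q²)²⁴ = p²q⁶, (p³q²)²⁵ = q, (p³q²)²⁶ = p³q³, (p³q²)²⁷ = pq⁵, (p³q²)²⁸ = p⁴, (p³q²)²⁹ = p²q², (p³q²)³⁰ = q⁴, (p³q²)³¹ = p³q⁶, (p³q²)³² = pq, (p³q²)³³ = p⁴q³, (p³q²)³⁴ = p²q⁵, (p³q²)³⁵ = e.
The smallest positive k with (p³q²)ᵏ = e is 35.

Answer: 35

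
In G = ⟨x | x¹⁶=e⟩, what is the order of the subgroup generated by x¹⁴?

|⟨x¹⁴⟩| equals the order of x¹⁴. Compute successive powers until reaching e:
  (x¹⁴)¹ = x¹⁴, (x¹⁴)² = x¹², (x¹⁴)³ = x¹⁰, (x¹⁴)⁴ = x⁸, (x¹⁴)⁵ = x⁶, (x¹⁴)⁶ = x⁴, (x¹⁴)⁷ = x², (x¹⁴)⁸ = e.
The smallest positive k with (x¹⁴)ᵏ = e is 8, so |⟨x¹⁴⟩| = 8.

Answer: 8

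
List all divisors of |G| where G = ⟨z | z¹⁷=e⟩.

|G| = 17 = 17. By Lagrange's theorem the order of any subgroup divides 17; the divisors of 17 are 1, 17.

Answer: 1, 17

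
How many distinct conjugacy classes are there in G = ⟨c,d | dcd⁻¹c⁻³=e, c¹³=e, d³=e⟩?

The conjugacy classes (representative and size) are:
  [e] (size 1), [c] (size 3), [c⁵] (size 3), [c¹⁰] (size 3), [c⁸] (size 3), [c¹⁰d] (size 13), [c⁷d²] (size 13).
Class equation: 1 + 3 + 3 + 3 + 3 + 13 + 13 = 39 = |G|. So G has 7 conjugacy classes.

Answer: 7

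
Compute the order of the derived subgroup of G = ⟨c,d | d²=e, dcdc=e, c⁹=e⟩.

G' = [G, G] is generated by all commutators. The generator-pair commutators are: [c, d] = c².
The subgroup they normally generate is {e, c, c², c³, c⁴, c⁵, c⁶, c⁷, c⁸}, of order 9.
Check: |G/G'| = 18/9 = 2 is the order of the abelianisation.

Answer: 9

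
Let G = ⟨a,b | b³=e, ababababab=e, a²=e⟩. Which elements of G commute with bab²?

⟨bab²⟩ ⊆ C_G(bab²) since powers of bab² commute with bab²; so |C_G(bab²)| ≥ |⟨bab²⟩| = 2.
By orbit–stabilizer, |C_G(bab²)| = |G| / |conj. class of bab²| = 60 / 15 = 4.
The 4 elements commuting with bab² are {e, bab², abab²abab, ab²abab²aba}.

Answer: {e, bab², abab²abab, ab²abab²aba}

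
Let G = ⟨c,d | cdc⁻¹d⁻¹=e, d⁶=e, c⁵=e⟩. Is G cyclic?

|G| = 30. The element cd has order 30 (its powers give 30 distinct elements), so ⟨cd⟩ = G and G is cyclic.

Answer: Yes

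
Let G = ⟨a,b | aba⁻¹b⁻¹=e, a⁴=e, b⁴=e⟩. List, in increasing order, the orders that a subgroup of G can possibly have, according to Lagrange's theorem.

|G| = 16 = 2⁴. By Lagrange's theorem the order of any subgroup divides 16; the divisors of 16 are 1, 2, 4, 8, 16.

Answer: 1, 2, 4, 8, 16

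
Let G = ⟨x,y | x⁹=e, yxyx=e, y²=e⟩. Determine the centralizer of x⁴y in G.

⟨x⁴y⟩ ⊆ C_G(x⁴y) since powers of x⁴y commute with x⁴y; so |C_G(x⁴y)| ≥ |⟨x⁴y⟩| = 2.
By orbit–stabilizer, |C_G(x⁴y)| = |G| / |conj. class of x⁴y| = 18 / 9 = 2.
The 2 elements commuting with x⁴y are {e, x⁴y}.

Answer: {e, x⁴y}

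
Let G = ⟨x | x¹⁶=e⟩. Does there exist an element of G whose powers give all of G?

|G| = 16. The element x has order 16 (its powers give 16 distinct elements), so ⟨x⟩ = G and G is cyclic.

Answer: Yes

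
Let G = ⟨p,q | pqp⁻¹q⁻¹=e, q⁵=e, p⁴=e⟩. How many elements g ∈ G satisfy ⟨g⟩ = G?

G is cyclic of order 20. An element generates G iff its order is 20, and a cyclic group of order 20 has exactly φ(20) = 8 such elements.

Answer: 8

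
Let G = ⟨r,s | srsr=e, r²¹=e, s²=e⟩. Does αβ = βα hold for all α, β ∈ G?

r·s = rs but s·r = r²⁰s, so r·s ≠ s·r and G is not abelian.

Answer: No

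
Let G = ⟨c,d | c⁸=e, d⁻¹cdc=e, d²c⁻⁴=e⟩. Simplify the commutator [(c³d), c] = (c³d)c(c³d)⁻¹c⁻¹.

[(c³d), c] = (c³d)·c·(c³d)⁻¹·c⁻¹.
  (c³d) · c = c²d
  (c²d) · (c³d⁻¹) = c⁷
  (c⁷) · (c⁷) = c⁶

Answer: c⁶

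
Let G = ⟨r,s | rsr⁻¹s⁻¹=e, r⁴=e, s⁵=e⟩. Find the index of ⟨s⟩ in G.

First find ord(s) by computing successive powers:
  s¹ = s, s² = s², s³ = s³, s⁴ = s⁴, s⁵ = e.
So |⟨s⟩| = ord(s) = 5. With |G| = 20, by Lagrange [G : ⟨s⟩] = 20/5 = 4.

Answer: 4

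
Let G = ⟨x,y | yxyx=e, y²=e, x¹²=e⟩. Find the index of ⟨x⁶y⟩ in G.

First find ord(x⁶y) by computing successive powers:
  (x⁶y)¹ = x⁶y, (x⁶y)² = e.
So |⟨x⁶y⟩| = ord(x⁶y) = 2. With |G| = 24, by Lagrange [G : ⟨x⁶y⟩] = 24/2 = 12.

Answer: 12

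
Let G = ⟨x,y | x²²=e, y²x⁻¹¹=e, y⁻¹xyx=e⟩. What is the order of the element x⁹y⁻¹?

Compute successive powers until reaching e:
  (x⁹y⁻¹)¹ = x⁹y⁻¹, (x⁹y⁻¹)² = x¹¹, (x⁹y⁻¹)³ = x⁹y, (x⁹y⁻¹)⁴ = e.
The smallest positive k with (x⁹y⁻¹)ᵏ = e is 4.

Answer: 4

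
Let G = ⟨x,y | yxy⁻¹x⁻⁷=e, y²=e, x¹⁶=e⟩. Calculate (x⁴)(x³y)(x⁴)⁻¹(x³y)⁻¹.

[(x⁴), (x³y)] = (x⁴)·(x³y)·(x⁴)⁻¹·(x³y)⁻¹.
  (x⁴) · (x³y) = x⁷y
  (x⁷y) · (x¹²) = x¹¹y
  (x¹¹y) · (x¹¹y) = x⁸

Answer: x⁸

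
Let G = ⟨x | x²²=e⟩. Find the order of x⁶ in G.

Compute successive powers until reaching e:
  (x⁶)¹ = x⁶, (x⁶)² = x¹², (x⁶)³ = x¹⁸, (x⁶)⁴ = x², (x⁶)⁵ = x⁸, (x⁶)⁶ = x¹⁴, (x⁶)⁷ = x²⁰, (x⁶)⁸ = x⁴, (x⁶)⁹ = x¹⁰, (x⁶)¹⁰ = x¹⁶, (x⁶)¹¹ = e.
The smallest positive k with (x⁶)ᵏ = e is 11.

Answer: 11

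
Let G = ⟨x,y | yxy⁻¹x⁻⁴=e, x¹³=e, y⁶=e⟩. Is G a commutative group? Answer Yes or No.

x·y = xy but y·x = x⁴y, so x·y ≠ y·x and G is not abelian.

Answer: No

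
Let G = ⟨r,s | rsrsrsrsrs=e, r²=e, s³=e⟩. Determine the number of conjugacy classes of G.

The conjugacy classes (representative and size) are:
  [e] (size 1), [rsrs²rsrs²r] (size 15), [srsrs²r] (size 20), [rs²rs²r] (size 12), [s²rsrs²] (size 12).
Class equation: 1 + 15 + 20 + 12 + 12 = 60 = |G|. So G has 5 conjugacy classes.

Answer: 5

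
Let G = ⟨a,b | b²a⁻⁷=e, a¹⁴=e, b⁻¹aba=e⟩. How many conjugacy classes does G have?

The conjugacy classes (representative and size) are:
  [e] (size 1), [a¹³] (size 2), [a¹²] (size 2), [a¹¹] (size 2), [a⁴] (size 2), [a⁵] (size 2), [a⁸] (size 2), [a⁷] (size 1), [a⁵b⁻¹] (size 7), [a⁵b] (size 7).
Class equation: 1 + 2 + 2 + 2 + 2 + 2 + 2 + 1 + 7 + 7 = 28 = |G|. So G has 10 conjugacy classes.

Answer: 10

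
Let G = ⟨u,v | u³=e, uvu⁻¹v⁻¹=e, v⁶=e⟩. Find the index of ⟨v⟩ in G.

First find ord(v) by computing successive powers:
  v¹ = v, v² = v², v³ = v³, v⁴ = v⁴, v⁵ = v⁵, v⁶ = e.
So |⟨v⟩| = ord(v) = 6. With |G| = 18, by Lagrange [G : ⟨v⟩] = 18/6 = 3.

Answer: 3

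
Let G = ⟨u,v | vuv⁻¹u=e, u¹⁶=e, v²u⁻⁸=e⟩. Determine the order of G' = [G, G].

G' = [G, G] is generated by all commutators. The generator-pair commutators are: [u, v] = u².
The subgroup they normally generate is {e, u², u⁴, u⁶, u⁸, u¹⁰, u¹², u¹⁴}, of order 8.
Check: |G/G'| = 32/8 = 4 is the order of the abelianisation.

Answer: 8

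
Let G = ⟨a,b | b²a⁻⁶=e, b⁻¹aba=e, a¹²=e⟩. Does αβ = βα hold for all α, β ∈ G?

a·b = ab but b·a = a⁵b⁻¹, so a·b ≠ b·a and G is not abelian.

Answer: No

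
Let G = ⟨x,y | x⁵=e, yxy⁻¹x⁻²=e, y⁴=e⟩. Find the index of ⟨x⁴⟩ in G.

First find ord(x⁴) by computing successive powers:
  (x⁴)¹ = x⁴, (x⁴)² = x³, (x⁴)³ = x², (x⁴)⁴ = x, (x⁴)⁵ = e.
So |⟨x⁴⟩| = ord(x⁴) = 5. With |G| = 20, by Lagrange [G : ⟨x⁴⟩] = 20/5 = 4.

Answer: 4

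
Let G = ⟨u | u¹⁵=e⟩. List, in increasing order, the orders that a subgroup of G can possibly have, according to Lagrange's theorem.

|G| = 15 = 3 · 5. By Lagrange's theorem the order of any subgroup divides 15; the divisors of 15 are 1, 3, 5, 15.

Answer: 1, 3, 5, 15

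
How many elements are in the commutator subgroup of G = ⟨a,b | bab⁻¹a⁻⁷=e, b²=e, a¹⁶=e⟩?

G' = [G, G] is generated by all commutators. The generator-pair commutators are: [a, b] = a¹⁰.
The subgroup they normally generate is {e, a², a⁴, a⁶, a⁸, a¹⁰, a¹², a¹⁴}, of order 8.
Check: |G/G'| = 32/8 = 4 is the order of the abelianisation.

Answer: 8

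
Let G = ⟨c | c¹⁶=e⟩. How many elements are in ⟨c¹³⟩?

|⟨c¹³⟩| equals the order of c¹³. Compute successive powers until reaching e:
  (c¹³)¹ = c¹³, (c¹³)² = c¹⁰, (c¹³)³ = c⁷, (c¹³)⁴ = c⁴, (c¹³)⁵ = c, (c¹³)⁶ = c¹⁴, (c¹³)⁷ = c¹¹, (c¹³)⁸ = c⁸, (c¹³)⁹ = c⁵, (c¹³)¹⁰ = c², (c¹³)¹¹ = c¹⁵, (c¹³)¹² = c¹², (c¹³)¹³ = c⁹, (c¹³)¹⁴ = c⁶, (c¹³)¹⁵ = c³, (c¹³)¹⁶ = e.
The smallest positive k with (c¹³)ᵏ = e is 16, so |⟨c¹³⟩| = 16.

Answer: 16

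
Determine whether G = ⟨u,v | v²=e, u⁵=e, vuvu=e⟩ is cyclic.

Every cyclic group is abelian. But u·v = uv while v·u = u⁴v, so u·v ≠ v·u and G is not abelian. Hence G is not cyclic.

Answer: No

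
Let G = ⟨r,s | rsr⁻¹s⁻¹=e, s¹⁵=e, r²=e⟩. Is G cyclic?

|G| = 30. The element rs has order 30 (its powers give 30 distinct elements), so ⟨rs⟩ = G and G is cyclic.

Answer: Yes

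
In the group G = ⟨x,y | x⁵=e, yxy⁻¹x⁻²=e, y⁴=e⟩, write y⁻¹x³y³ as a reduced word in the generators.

Multiply left to right, reducing at each step:
  (y³) · x³ = x⁴y³
  (x⁴y³) · y³ = x⁴y²

Answer: x⁴y²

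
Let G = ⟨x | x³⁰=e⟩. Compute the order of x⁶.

Compute successive powers until reaching e:
  (x⁶)¹ = x⁶, (x⁶)² = x¹², (x⁶)³ = x¹⁸, (x⁶)⁴ = x²⁴, (x⁶)⁵ = e.
The smallest positive k with (x⁶)ᵏ = e is 5.

Answer: 5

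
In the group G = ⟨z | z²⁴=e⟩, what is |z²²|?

Compute successive powers until reaching e:
  (z²²)¹ = z²², (z²²)² = z²⁰, (z²²)³ = z¹⁸, (z²²)⁴ = z¹⁶, (z²²)⁵ = z¹⁴, (z²²)⁶ = z¹², (z²²)⁷ = z¹⁰, (z²²)⁸ = z⁸, (z²²)⁹ = z⁶, (z²²)¹⁰ = z⁴, (z²²)¹¹ = z², (z²²)¹² = e.
The smallest positive k with (z²²)ᵏ = e is 12.

Answer: 12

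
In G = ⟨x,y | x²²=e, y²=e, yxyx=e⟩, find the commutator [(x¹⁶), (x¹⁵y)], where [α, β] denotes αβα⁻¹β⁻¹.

[(x¹⁶), (x¹⁵y)] = (x¹⁶)·(x¹⁵y)·(x¹⁶)⁻¹·(x¹⁵y)⁻¹.
  (x¹⁶) · (x¹⁵y) = x⁹y
  (x⁹y) · (x⁶) = x³y
  (x³y) · (x¹⁵y) = x¹⁰

Answer: x¹⁰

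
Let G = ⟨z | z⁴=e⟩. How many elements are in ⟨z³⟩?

|⟨z³⟩| equals the order of z³. Compute successive powers until reaching e:
  (z³)¹ = z³, (z³)² = z², (z³)³ = z, (z³)⁴ = e.
The smallest positive k with (z³)ᵏ = e is 4, so |⟨z³⟩| = 4.

Answer: 4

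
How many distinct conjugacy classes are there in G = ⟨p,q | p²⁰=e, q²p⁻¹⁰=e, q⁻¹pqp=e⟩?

The conjugacy classes (representative and size) are:
  [e] (size 1), [p] (size 2), [p²] (size 2), [p³] (size 2), [p⁴] (size 2), [p⁵] (size 2), [p¹⁴] (size 2), [p⁷] (size 2), [p⁸] (size 2), [p¹¹] (size 2), [p¹⁰] (size 1), [p²q⁻¹] (size 10), [p⁹q] (size 10).
Class equation: 1 + 2 + 2 + 2 + 2 + 2 + 2 + 2 + 2 + 2 + 1 + 10 + 10 = 40 = |G|. So G has 13 conjugacy classes.

Answer: 13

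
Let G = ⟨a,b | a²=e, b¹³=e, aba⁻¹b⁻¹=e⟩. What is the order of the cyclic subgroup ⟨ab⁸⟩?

|⟨ab⁸⟩| equals the order of ab⁸. Compute successive powers until reaching e:
  (ab⁸)¹ = ab⁸, (ab⁸)² = b³, (ab⁸)³ = ab¹¹, (ab⁸)⁴ = b⁶, (ab⁸)⁵ = ab, (ab⁸)⁶ = b⁹, (ab⁸)⁷ = ab⁴, (ab⁸)⁸ = b¹², (ab⁸)⁹ = ab⁷, (ab⁸)¹⁰ = b², (ab⁸)¹¹ = ab¹⁰, (ab⁸)¹² = b⁵, (ab⁸)¹³ = a, (ab⁸)¹⁴ = b⁸, (ab⁸)¹⁵ = ab³, (ab⁸)¹⁶ = b¹¹, (ab⁸)¹⁷ = ab⁶, (ab⁸)¹⁸ = b, (ab⁸)¹⁹ = ab⁹, (ab⁸)²⁰ = b⁴, (ab⁸)²¹ = ab¹², (ab⁸)²² = b⁷, (ab⁸)²³ = ab², (ab⁸)²⁴ = b¹⁰, (ab⁸)²⁵ = ab⁵, (ab⁸)²⁶ = e.
The smallest positive k with (ab⁸)ᵏ = e is 26, so |⟨ab⁸⟩| = 26.

Answer: 26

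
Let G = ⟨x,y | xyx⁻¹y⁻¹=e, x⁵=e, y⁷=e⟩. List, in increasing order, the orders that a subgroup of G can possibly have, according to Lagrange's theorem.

|G| = 35 = 5 · 7. By Lagrange's theorem the order of any subgroup divides 35; the divisors of 35 are 1, 5, 7, 35.

Answer: 1, 5, 7, 35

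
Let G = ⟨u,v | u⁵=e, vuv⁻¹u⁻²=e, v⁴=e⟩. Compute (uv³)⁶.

Compute successive powers of (uv³), reducing at each step:
  (uv³)²: (uv³) · u = u⁴v³;   (u⁴v³) · v³ = u⁴v²
  (uv³)³: (u⁴v²) · u = u³v²;   (u³v²) · v³ = u³v
  (uv³)⁴: (u³v) · u = v;   v · v³ = e
  (uv³)⁵: e · u = u;   u · v³ = uv³
  (uv³)⁶: (uv³) · u = u⁴v³;   (u⁴v³) · v³ = u⁴v²

Answer: u⁴v²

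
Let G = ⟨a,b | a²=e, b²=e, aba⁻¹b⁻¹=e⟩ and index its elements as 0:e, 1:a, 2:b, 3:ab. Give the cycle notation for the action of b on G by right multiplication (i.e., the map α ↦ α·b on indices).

(0 2)(1 3)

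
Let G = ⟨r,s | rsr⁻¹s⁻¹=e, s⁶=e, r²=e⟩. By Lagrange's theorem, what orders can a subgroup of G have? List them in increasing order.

|G| = 12 = 2² · 3. By Lagrange's theorem the order of any subgroup divides 12; the divisors of 12 are 1, 2, 3, 4, 6, 12.

Answer: 1, 2, 3, 4, 6, 12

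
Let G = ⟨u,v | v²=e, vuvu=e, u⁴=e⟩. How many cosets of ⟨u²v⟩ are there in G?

First find ord(u²v) by computing successive powers:
  (u²v)¹ = u²v, (u²v)² = e.
So |⟨u²v⟩| = ord(u²v) = 2. With |G| = 8, by Lagrange [G : ⟨u²v⟩] = 8/2 = 4.

Answer: 4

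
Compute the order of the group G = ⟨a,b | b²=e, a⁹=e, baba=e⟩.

Enumerate words in the generators, reducing via the relations: the distinct elements are
  {a, b, e, ab, a², a³, a⁴, a⁵, a⁶, a⁷, a⁸, a²b, a³b, a⁴b, a⁵b, a⁶b, a⁷b, a⁸b}.
No further products give new elements, so |G| = 18.

Answer: 18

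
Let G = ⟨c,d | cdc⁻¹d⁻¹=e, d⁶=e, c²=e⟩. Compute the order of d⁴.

Compute successive powers until reaching e:
  (d⁴)¹ = d⁴, (d⁴)² = d², (d⁴)³ = e.
The smallest positive k with (d⁴)ᵏ = e is 3.

Answer: 3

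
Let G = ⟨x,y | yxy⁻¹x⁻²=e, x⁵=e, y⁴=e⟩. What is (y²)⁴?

Compute successive powers of (y²), reducing at each step:
  (y²)²: (y²) · y² = e
  (y²)³: e · y² = y²
  (y²)⁴: (y²) · y² = e

Answer: e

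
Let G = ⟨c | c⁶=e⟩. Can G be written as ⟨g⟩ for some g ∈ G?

|G| = 6. The element c has order 6 (its powers give 6 distinct elements), so ⟨c⟩ = G and G is cyclic.

Answer: Yes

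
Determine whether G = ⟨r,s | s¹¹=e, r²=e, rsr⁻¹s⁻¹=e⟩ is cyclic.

|G| = 22. The element rs has order 22 (its powers give 22 distinct elements), so ⟨rs⟩ = G and G is cyclic.

Answer: Yes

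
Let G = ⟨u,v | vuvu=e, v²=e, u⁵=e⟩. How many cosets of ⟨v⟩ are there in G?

First find ord(v) by computing successive powers:
  v¹ = v, v² = e.
So |⟨v⟩| = ord(v) = 2. With |G| = 10, by Lagrange [G : ⟨v⟩] = 10/2 = 5.

Answer: 5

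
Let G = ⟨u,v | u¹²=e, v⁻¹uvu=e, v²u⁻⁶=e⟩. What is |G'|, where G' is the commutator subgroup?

G' = [G, G] is generated by all commutators. The generator-pair commutators are: [u, v] = u².
The subgroup they normally generate is {e, u², u⁴, u⁶, u⁸, u¹⁰}, of order 6.
Check: |G/G'| = 24/6 = 4 is the order of the abelianisation.

Answer: 6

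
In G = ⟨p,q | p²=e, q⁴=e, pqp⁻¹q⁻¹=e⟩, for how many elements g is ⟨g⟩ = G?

⟨g⟩ = G would require ord(g) = |G| = 8, but the maximum element order in G is 4 < 8. So G is not cyclic and no single element generates it: the count is 0.

Answer: 0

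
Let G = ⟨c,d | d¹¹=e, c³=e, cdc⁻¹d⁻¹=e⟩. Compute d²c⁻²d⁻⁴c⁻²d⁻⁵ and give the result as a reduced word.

Multiply left to right, reducing at each step:
  (d²) · c⁻² = cd²
  (cd²) · d⁻⁴ = cd⁹
  (cd⁹) · c⁻² = c²d⁹
  (c²d⁹) · d⁻⁵ = c²d⁴

Answer: c²d⁴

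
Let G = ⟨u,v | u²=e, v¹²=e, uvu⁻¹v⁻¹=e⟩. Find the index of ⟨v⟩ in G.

First find ord(v) by computing successive powers:
  v¹ = v, v² = v², v³ = v³, v⁴ = v⁴, v⁵ = v⁵, v⁶ = v⁶, v⁷ = v⁷, v⁸ = v⁸, v⁹ = v⁹, v¹⁰ = v¹⁰, v¹¹ = v¹¹, v¹² = e.
So |⟨v⟩| = ord(v) = 12. With |G| = 24, by Lagrange [G : ⟨v⟩] = 24/12 = 2.

Answer: 2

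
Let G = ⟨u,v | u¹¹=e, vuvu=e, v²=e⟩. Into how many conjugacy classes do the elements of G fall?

The conjugacy classes (representative and size) are:
  [e] (size 1), [u¹⁰] (size 2), [u²] (size 2), [u³] (size 2), [u⁷] (size 2), [u⁶] (size 2), [u²v] (size 11).
Class equation: 1 + 2 + 2 + 2 + 2 + 2 + 11 = 22 = |G|. So G has 7 conjugacy classes.

Answer: 7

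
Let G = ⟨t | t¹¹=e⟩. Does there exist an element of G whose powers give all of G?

|G| = 11. The element t has order 11 (its powers give 11 distinct elements), so ⟨t⟩ = G and G is cyclic.

Answer: Yes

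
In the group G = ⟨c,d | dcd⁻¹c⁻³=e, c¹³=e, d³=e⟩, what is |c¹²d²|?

Compute successive powers until reaching e:
  (c¹²d²)¹ = c¹²d², (c¹²d²)² = c³d, (c¹²d²)³ = e.
The smallest positive k with (c¹²d²)ᵏ = e is 3.

Answer: 3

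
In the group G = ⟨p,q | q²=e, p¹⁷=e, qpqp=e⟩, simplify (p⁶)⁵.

Compute successive powers of (p⁶), reducing at each step:
  (p⁶)²: (p⁶) · p⁶ = p¹²
  (p⁶)³: (p¹²) · p⁶ = p
  (p⁶)⁴: p · p⁶ = p⁷
  (p⁶)⁵: (p⁷) · p⁶ = p¹³

Answer: p¹³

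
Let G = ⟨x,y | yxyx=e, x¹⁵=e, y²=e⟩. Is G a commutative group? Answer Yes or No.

x·y = xy but y·x = x¹⁴y, so x·y ≠ y·x and G is not abelian.

Answer: No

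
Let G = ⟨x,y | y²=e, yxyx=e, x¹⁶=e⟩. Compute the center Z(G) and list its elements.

An element z ∈ Z(G) iff z commutes with every generator.
For example x⁸ is central: (x⁸)·x = x⁹ = x·(x⁸); (x⁸)·y = x⁸y = y·(x⁸).
Whereas x ∉ Z(G) since x·y = xy ≠ x¹⁵y = y·x.
Checking each of the 32 elements this way gives Z(G) = {e, x⁸}, of order 2.

Answer: {e, x⁸}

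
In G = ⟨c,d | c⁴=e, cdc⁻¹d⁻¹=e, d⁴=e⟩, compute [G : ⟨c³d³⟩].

First find ord(c³d³) by computing successive powers:
  (c³d³)¹ = c³d³, (c³d³)² = c²d², (c³d³)³ = cd, (c³d³)⁴ = e.
So |⟨c³d³⟩| = ord(c³d³) = 4. With |G| = 16, by Lagrange [G : ⟨c³d³⟩] = 16/4 = 4.

Answer: 4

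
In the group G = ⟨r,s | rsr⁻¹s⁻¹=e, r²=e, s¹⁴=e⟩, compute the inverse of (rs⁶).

The order of (rs⁶) is 14 (smallest k with (rs⁶)ᵏ = e), so (rs⁶)⁻¹ = (rs⁶)¹³ = rs⁸.
Check: (rs⁶) · (rs⁸) → (rs⁶) · r = s⁶;   (s⁶) · s⁸ = e, giving e as required.

Answer: rs⁸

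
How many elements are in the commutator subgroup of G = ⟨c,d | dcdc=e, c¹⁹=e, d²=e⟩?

G' = [G, G] is generated by all commutators. The generator-pair commutators are: [c, d] = c².
The subgroup they normally generate is {e, c, c², c³, c⁴, c⁵, c⁶, c⁷, c⁸, c⁹, c¹⁰, c¹¹, c¹², c¹³, c¹⁴, c¹⁵, c¹⁶, c¹⁷, c¹⁸}, of order 19.
Check: |G/G'| = 38/19 = 2 is the order of the abelianisation.

Answer: 19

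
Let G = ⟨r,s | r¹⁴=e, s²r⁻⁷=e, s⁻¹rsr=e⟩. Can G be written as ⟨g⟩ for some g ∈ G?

Every cyclic group is abelian. But r·s = rs while s·r = r⁶s⁻¹, so r·s ≠ s·r and G is not abelian. Hence G is not cyclic.

Answer: No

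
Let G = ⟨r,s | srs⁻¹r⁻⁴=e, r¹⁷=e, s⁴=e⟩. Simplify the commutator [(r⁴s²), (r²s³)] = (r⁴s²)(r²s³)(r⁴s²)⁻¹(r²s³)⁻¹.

[(r⁴s²), (r²s³)] = (r⁴s²)·(r²s³)·(r⁴s²)⁻¹·(r²s³)⁻¹.
  (r⁴s²) · (r²s³) = r²s
  (r²s) · (r⁴s²) = rs³
  (rs³) · (r⁹s) = r¹⁶

Answer: r¹⁶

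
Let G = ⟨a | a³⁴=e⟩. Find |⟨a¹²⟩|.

|⟨a¹²⟩| equals the order of a¹². Compute successive powers until reaching e:
  (a¹²)¹ = a¹², (a¹²)² = a²⁴, (a¹²)³ = a², (a¹²)⁴ = a¹⁴, (a¹²)⁵ = a²⁶, (a¹²)⁶ = a⁴, (a¹²)⁷ = a¹⁶, (a¹²)⁸ = a²⁸, (a¹²)⁹ = a⁶, (a¹²)¹⁰ = a¹⁸, (a¹²)¹¹ = a³⁰, (a¹²)¹² = a⁸, (a¹²)¹³ = a²⁰, (a¹²)¹⁴ = a³², (a¹²)¹⁵ = a¹⁰, (a¹²)¹⁶ = a²², (a¹²)¹⁷ = e.
The smallest positive k with (a¹²)ᵏ = e is 17, so |⟨a¹²⟩| = 17.

Answer: 17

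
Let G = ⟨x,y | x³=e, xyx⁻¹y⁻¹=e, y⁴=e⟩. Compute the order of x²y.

Compute successive powers until reaching e:
  (x²y)¹ = x²y, (x²y)² = xy², (x²y)³ = y³, (x²y)⁴ = x², (x²y)⁵ = xy, (x²y)⁶ = y², (x²y)⁷ = x²y³, (x²y)⁸ = x, (x²y)⁹ = y, (x²y)¹⁰ = x²y², (x²y)¹¹ = xy³, (x²y)¹² = e.
The smallest positive k with (x²y)ᵏ = e is 12.

Answer: 12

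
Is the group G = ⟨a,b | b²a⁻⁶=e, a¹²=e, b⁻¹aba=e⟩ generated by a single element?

Every cyclic group is abelian. But a·b = ab while b·a = a⁵b⁻¹, so a·b ≠ b·a and G is not abelian. Hence G is not cyclic.

Answer: No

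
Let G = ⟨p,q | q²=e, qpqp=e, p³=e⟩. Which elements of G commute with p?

⟨p⟩ ⊆ C_G(p) since powers of p commute with p; so |C_G(p)| ≥ |⟨p⟩| = 3.
By orbit–stabilizer, |C_G(p)| = |G| / |conj. class of p| = 6 / 2 = 3.
The 3 elements commuting with p are {e, p, p²}.

Answer: {e, p, p²}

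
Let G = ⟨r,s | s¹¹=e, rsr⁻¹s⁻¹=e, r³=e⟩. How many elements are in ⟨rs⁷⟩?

|⟨rs⁷⟩| equals the order of rs⁷. Compute successive powers until reaching e:
  (rs⁷)¹ = rs⁷, (rs⁷)² = r²s³, (rs⁷)³ = s¹⁰, (rs⁷)⁴ = rs⁶, (rs⁷)⁵ = r²s², (rs⁷)⁶ = s⁹, (rs⁷)⁷ = rs⁵, (rs⁷)⁸ = r²s, (rs⁷)⁹ = s⁸, (rs⁷)¹⁰ = rs⁴, (rs⁷)¹¹ = r², (rs⁷)¹² = s⁷, (rs⁷)¹³ = rs³, (rs⁷)¹⁴ = r²s¹⁰, (rs⁷)¹⁵ = s⁶, (rs⁷)¹⁶ = rs², (rs⁷)¹⁷ = r²s⁹, (rs⁷)¹⁸ = s⁵, (rs⁷)¹⁹ = rs, (rs⁷)²⁰ = r²s⁸, (rs⁷)²¹ = s⁴, (rs⁷)²² = r, (rs⁷)²³ = r²s⁷, (rs⁷)²⁴ = s³, (rs⁷)²⁵ = rs¹⁰, (rs⁷)²⁶ = r²s⁶, (rs⁷)²⁷ = s², (rs⁷)²⁸ = rs⁹, (rs⁷)²⁹ = r²s⁵, (rs⁷)³⁰ = s, (rs⁷)³¹ = rs⁸, (rs⁷)³² = r²s⁴, (rs⁷)³³ = e.
The smallest positive k with (rs⁷)ᵏ = e is 33, so |⟨rs⁷⟩| = 33.

Answer: 33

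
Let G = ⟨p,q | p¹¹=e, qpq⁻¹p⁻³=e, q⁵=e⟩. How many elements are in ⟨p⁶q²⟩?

|⟨p⁶q²⟩| equals the order of p⁶q². Compute successive powers until reaching e:
  (p⁶q²)¹ = p⁶q², (p⁶q²)² = p⁵q⁴, (p⁶q²)³ = p⁷q, (p⁶q²)⁴ = p³q³, (p⁶q²)⁵ = e.
The smallest positive k with (p⁶q²)ᵏ = e is 5, so |⟨p⁶q²⟩| = 5.

Answer: 5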